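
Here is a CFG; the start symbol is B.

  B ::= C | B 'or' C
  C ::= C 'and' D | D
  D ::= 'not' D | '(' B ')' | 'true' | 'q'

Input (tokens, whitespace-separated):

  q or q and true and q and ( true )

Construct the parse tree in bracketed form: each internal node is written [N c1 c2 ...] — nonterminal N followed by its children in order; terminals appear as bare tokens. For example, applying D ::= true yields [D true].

B
B or C
C or C
D or C
q or C
q or C and D
q or C and D and D
q or C and D and D and D
q or D and D and D and D
q or q and D and D and D
q or q and true and D and D
q or q and true and q and D
q or q and true and q and ( B )
q or q and true and q and ( C )
q or q and true and q and ( D )
q or q and true and q and ( true )

[B [B [C [D q]]] or [C [C [C [C [D q]] and [D true]] and [D q]] and [D ( [B [C [D true]]] )]]]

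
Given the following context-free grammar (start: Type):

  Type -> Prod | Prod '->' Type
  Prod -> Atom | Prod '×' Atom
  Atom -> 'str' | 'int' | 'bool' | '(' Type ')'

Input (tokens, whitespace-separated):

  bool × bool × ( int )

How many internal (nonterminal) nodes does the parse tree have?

[Type [Prod [Prod [Prod [Atom bool]] × [Atom bool]] × [Atom ( [Type [Prod [Atom int]]] )]]]

10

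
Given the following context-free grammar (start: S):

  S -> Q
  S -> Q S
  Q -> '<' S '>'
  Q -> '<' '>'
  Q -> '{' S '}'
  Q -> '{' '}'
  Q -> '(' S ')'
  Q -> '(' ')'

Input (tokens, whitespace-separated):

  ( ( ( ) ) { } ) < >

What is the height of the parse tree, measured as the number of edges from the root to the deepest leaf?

[S [Q ( [S [Q ( [S [Q ( )]] )] [S [Q { }]]] )] [S [Q < >]]]

6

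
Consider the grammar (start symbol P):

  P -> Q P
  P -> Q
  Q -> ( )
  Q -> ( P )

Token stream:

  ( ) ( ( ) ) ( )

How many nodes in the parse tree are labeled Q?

[P [Q ( )] [P [Q ( [P [Q ( )]] )] [P [Q ( )]]]]

4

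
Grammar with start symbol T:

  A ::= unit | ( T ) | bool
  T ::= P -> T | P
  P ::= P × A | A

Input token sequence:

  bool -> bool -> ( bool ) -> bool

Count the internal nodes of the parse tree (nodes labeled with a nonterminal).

15

[T [P [A bool]] -> [T [P [A bool]] -> [T [P [A ( [T [P [A bool]]] )]] -> [T [P [A bool]]]]]]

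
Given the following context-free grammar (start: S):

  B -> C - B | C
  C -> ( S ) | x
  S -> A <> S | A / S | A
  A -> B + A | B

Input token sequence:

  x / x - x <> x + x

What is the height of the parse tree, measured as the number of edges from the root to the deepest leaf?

7

[S [A [B [C x]]] / [S [A [B [C x] - [B [C x]]]] <> [S [A [B [C x]] + [A [B [C x]]]]]]]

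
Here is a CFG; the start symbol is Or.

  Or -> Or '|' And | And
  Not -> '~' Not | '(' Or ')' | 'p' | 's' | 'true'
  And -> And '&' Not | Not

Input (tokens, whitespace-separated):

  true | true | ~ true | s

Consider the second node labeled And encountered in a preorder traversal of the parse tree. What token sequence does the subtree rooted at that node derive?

true

[Or [Or [Or [Or [And [Not true]]] | [And [Not true]]] | [And [Not ~ [Not true]]]] | [And [Not s]]]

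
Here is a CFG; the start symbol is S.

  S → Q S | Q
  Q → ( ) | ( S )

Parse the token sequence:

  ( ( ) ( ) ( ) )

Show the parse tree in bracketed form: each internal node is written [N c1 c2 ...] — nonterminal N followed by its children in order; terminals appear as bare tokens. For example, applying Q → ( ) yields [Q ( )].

[S [Q ( [S [Q ( )] [S [Q ( )] [S [Q ( )]]]] )]]

S
Q
( S )
( Q S )
( ( ) S )
( ( ) Q S )
( ( ) ( ) S )
( ( ) ( ) Q )
( ( ) ( ) ( ) )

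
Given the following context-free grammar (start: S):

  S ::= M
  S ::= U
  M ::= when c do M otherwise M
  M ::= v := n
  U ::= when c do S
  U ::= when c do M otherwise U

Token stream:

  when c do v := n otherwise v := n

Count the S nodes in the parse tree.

1

[S [M when c do [M v := n] otherwise [M v := n]]]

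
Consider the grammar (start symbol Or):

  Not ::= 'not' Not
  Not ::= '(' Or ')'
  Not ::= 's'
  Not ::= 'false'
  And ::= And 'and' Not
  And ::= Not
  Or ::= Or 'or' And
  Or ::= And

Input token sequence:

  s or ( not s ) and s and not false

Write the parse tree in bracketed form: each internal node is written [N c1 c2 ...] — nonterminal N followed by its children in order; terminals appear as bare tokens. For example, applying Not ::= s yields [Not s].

[Or [Or [And [Not s]]] or [And [And [And [Not ( [Or [And [Not not [Not s]]]] )]] and [Not s]] and [Not not [Not false]]]]

Or
Or or And
And or And
Not or And
s or And
s or And and Not
s or And and Not and Not
s or Not and Not and Not
s or ( Or ) and Not and Not
s or ( And ) and Not and Not
s or ( Not ) and Not and Not
s or ( not Not ) and Not and Not
s or ( not s ) and Not and Not
s or ( not s ) and s and Not
s or ( not s ) and s and not Not
s or ( not s ) and s and not false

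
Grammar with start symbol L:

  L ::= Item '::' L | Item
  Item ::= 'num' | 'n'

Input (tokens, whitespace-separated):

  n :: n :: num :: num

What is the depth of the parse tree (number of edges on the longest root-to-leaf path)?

[L [Item n] :: [L [Item n] :: [L [Item num] :: [L [Item num]]]]]

5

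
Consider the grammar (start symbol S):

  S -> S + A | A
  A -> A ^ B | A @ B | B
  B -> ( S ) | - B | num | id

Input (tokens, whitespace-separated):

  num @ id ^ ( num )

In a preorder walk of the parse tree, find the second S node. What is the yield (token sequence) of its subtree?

[S [A [A [A [B num]] @ [B id]] ^ [B ( [S [A [B num]]] )]]]

num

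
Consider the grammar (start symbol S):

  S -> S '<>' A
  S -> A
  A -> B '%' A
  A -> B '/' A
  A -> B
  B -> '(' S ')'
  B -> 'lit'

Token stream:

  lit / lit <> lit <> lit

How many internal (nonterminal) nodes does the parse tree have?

[S [S [S [A [B lit] / [A [B lit]]]] <> [A [B lit]]] <> [A [B lit]]]

11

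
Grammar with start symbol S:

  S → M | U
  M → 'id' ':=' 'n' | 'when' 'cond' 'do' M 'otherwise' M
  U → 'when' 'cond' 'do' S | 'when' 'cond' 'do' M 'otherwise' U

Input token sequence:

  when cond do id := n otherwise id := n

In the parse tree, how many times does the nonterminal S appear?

[S [M when cond do [M id := n] otherwise [M id := n]]]

1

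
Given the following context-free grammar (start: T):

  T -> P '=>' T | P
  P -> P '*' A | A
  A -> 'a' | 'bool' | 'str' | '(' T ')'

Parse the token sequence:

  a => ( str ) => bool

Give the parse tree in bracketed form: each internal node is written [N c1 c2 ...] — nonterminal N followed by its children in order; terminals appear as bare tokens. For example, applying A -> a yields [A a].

[T [P [A a]] => [T [P [A ( [T [P [A str]]] )]] => [T [P [A bool]]]]]

T
P => T
A => T
a => T
a => P => T
a => A => T
a => ( T ) => T
a => ( P ) => T
a => ( A ) => T
a => ( str ) => T
a => ( str ) => P
a => ( str ) => A
a => ( str ) => bool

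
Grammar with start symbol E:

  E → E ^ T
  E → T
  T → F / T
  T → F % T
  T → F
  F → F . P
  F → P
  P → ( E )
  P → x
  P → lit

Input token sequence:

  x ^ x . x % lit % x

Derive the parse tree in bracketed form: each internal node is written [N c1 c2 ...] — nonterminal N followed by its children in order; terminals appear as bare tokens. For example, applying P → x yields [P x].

E
E ^ T
T ^ T
F ^ T
P ^ T
x ^ T
x ^ F % T
x ^ F . P % T
x ^ P . P % T
x ^ x . P % T
x ^ x . x % T
x ^ x . x % F % T
x ^ x . x % P % T
x ^ x . x % lit % T
x ^ x . x % lit % F
x ^ x . x % lit % P
x ^ x . x % lit % x

[E [E [T [F [P x]]]] ^ [T [F [F [P x]] . [P x]] % [T [F [P lit]] % [T [F [P x]]]]]]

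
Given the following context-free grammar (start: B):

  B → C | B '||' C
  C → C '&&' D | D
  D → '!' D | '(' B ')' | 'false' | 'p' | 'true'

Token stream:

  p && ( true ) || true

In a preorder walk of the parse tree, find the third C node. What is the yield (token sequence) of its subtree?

true

[B [B [C [C [D p]] && [D ( [B [C [D true]]] )]]] || [C [D true]]]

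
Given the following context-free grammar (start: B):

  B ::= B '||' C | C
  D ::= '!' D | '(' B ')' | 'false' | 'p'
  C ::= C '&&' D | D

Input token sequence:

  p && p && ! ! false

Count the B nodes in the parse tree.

1

[B [C [C [C [D p]] && [D p]] && [D ! [D ! [D false]]]]]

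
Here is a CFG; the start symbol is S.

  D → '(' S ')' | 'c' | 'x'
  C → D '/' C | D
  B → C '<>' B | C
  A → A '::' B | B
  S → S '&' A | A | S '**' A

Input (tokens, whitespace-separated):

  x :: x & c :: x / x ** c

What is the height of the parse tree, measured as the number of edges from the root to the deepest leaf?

8

[S [S [S [A [A [B [C [D x]]]] :: [B [C [D x]]]]] & [A [A [B [C [D c]]]] :: [B [C [D x] / [C [D x]]]]]] ** [A [B [C [D c]]]]]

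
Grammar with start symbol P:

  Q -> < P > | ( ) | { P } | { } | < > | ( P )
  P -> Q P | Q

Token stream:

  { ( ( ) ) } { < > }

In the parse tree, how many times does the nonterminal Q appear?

[P [Q { [P [Q ( [P [Q ( )]] )]] }] [P [Q { [P [Q < >]] }]]]

5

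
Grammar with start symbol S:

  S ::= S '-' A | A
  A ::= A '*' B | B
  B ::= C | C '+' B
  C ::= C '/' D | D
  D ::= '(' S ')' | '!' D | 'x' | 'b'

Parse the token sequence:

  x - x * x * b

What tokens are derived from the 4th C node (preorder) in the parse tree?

b

[S [S [A [B [C [D x]]]]] - [A [A [A [B [C [D x]]]] * [B [C [D x]]]] * [B [C [D b]]]]]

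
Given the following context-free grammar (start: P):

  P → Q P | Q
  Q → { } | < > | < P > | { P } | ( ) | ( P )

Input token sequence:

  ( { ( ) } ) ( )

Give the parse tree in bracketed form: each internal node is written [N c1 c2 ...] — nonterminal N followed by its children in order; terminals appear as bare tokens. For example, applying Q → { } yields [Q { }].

[P [Q ( [P [Q { [P [Q ( )]] }]] )] [P [Q ( )]]]

P
Q P
( P ) P
( Q ) P
( { P } ) P
( { Q } ) P
( { ( ) } ) P
( { ( ) } ) Q
( { ( ) } ) ( )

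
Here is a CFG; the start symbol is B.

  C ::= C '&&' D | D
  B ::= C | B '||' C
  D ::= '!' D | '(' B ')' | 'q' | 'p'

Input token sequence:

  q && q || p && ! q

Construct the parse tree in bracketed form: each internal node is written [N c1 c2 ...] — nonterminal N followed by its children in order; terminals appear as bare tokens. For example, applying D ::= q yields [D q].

[B [B [C [C [D q]] && [D q]]] || [C [C [D p]] && [D ! [D q]]]]

B
B || C
C || C
C && D || C
D && D || C
q && D || C
q && q || C
q && q || C && D
q && q || D && D
q && q || p && D
q && q || p && ! D
q && q || p && ! q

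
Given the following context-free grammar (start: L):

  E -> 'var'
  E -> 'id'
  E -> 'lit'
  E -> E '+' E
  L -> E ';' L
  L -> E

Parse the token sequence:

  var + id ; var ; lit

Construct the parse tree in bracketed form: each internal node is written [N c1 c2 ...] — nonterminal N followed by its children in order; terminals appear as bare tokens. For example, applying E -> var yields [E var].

L
E ; L
E + E ; L
var + E ; L
var + id ; L
var + id ; E ; L
var + id ; var ; L
var + id ; var ; E
var + id ; var ; lit

[L [E [E var] + [E id]] ; [L [E var] ; [L [E lit]]]]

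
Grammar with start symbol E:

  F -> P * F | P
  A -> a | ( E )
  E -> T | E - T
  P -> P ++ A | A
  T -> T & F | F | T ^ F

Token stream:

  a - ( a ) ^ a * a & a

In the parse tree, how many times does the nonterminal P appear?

[E [E [T [F [P [A a]]]]] - [T [T [T [F [P [A ( [E [T [F [P [A a]]]]] )]]]] ^ [F [P [A a]] * [F [P [A a]]]]] & [F [P [A a]]]]]

6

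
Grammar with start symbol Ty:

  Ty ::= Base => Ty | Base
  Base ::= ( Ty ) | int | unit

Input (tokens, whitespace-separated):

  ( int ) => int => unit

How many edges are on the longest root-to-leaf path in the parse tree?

4

[Ty [Base ( [Ty [Base int]] )] => [Ty [Base int] => [Ty [Base unit]]]]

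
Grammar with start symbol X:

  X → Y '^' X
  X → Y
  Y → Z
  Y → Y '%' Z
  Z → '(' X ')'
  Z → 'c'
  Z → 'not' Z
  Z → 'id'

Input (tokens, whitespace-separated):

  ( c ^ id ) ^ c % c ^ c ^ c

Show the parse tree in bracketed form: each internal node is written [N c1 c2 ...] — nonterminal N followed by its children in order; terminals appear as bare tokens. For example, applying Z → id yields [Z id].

[X [Y [Z ( [X [Y [Z c]] ^ [X [Y [Z id]]]] )]] ^ [X [Y [Y [Z c]] % [Z c]] ^ [X [Y [Z c]] ^ [X [Y [Z c]]]]]]

X
Y ^ X
Z ^ X
( X ) ^ X
( Y ^ X ) ^ X
( Z ^ X ) ^ X
( c ^ X ) ^ X
( c ^ Y ) ^ X
( c ^ Z ) ^ X
( c ^ id ) ^ X
( c ^ id ) ^ Y ^ X
( c ^ id ) ^ Y % Z ^ X
( c ^ id ) ^ Z % Z ^ X
( c ^ id ) ^ c % Z ^ X
( c ^ id ) ^ c % c ^ X
( c ^ id ) ^ c % c ^ Y ^ X
( c ^ id ) ^ c % c ^ Z ^ X
( c ^ id ) ^ c % c ^ c ^ X
( c ^ id ) ^ c % c ^ c ^ Y
( c ^ id ) ^ c % c ^ c ^ Z
( c ^ id ) ^ c % c ^ c ^ c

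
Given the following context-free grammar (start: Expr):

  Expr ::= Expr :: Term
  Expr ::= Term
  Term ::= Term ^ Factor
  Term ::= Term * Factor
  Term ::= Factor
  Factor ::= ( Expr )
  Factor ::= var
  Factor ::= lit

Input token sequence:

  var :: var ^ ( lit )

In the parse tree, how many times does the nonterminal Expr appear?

[Expr [Expr [Term [Factor var]]] :: [Term [Term [Factor var]] ^ [Factor ( [Expr [Term [Factor lit]]] )]]]

3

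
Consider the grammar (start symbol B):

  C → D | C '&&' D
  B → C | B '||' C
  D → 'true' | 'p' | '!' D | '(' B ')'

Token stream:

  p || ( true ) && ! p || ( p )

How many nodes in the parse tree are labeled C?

6

[B [B [B [C [D p]]] || [C [C [D ( [B [C [D true]]] )]] && [D ! [D p]]]] || [C [D ( [B [C [D p]]] )]]]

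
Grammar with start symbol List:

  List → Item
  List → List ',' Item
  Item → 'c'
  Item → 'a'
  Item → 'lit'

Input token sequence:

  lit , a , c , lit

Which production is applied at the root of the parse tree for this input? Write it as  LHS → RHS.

[List [List [List [List [Item lit]] , [Item a]] , [Item c]] , [Item lit]]

List → List ',' Item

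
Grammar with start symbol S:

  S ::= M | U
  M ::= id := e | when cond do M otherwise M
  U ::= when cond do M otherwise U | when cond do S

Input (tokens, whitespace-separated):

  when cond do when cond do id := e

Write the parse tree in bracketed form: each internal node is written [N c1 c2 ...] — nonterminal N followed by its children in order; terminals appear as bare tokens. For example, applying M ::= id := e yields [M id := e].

S
U
when cond do S
when cond do U
when cond do when cond do S
when cond do when cond do M
when cond do when cond do id := e

[S [U when cond do [S [U when cond do [S [M id := e]]]]]]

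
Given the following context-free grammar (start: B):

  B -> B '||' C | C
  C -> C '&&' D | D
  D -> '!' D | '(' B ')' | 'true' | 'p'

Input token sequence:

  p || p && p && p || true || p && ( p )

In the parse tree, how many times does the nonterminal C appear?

8

[B [B [B [B [C [D p]]] || [C [C [C [D p]] && [D p]] && [D p]]] || [C [D true]]] || [C [C [D p]] && [D ( [B [C [D p]]] )]]]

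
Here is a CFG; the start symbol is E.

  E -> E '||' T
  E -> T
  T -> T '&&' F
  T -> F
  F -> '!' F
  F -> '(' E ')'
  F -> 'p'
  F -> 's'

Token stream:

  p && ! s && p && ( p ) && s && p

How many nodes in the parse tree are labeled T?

7

[E [T [T [T [T [T [T [F p]] && [F ! [F s]]] && [F p]] && [F ( [E [T [F p]]] )]] && [F s]] && [F p]]]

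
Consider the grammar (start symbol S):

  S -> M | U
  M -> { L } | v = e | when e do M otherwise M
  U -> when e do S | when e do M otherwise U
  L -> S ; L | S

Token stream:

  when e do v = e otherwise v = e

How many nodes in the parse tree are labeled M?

[S [M when e do [M v = e] otherwise [M v = e]]]

3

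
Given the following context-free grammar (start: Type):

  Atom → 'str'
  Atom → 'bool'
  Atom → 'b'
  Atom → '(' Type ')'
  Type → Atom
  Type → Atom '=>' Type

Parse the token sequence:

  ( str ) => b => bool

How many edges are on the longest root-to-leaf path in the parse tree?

[Type [Atom ( [Type [Atom str]] )] => [Type [Atom b] => [Type [Atom bool]]]]

4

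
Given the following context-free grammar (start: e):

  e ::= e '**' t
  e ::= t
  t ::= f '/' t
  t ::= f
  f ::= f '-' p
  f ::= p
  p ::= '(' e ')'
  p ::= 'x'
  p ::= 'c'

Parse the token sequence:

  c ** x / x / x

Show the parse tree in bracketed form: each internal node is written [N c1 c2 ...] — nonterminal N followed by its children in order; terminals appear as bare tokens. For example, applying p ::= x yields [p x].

[e [e [t [f [p c]]]] ** [t [f [p x]] / [t [f [p x]] / [t [f [p x]]]]]]

e
e ** t
t ** t
f ** t
p ** t
c ** t
c ** f / t
c ** p / t
c ** x / t
c ** x / f / t
c ** x / p / t
c ** x / x / t
c ** x / x / f
c ** x / x / p
c ** x / x / x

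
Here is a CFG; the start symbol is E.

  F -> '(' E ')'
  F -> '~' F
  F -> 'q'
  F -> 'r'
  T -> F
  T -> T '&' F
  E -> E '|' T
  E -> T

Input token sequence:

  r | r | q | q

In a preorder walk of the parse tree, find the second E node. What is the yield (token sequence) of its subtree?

[E [E [E [E [T [F r]]] | [T [F r]]] | [T [F q]]] | [T [F q]]]

r | r | q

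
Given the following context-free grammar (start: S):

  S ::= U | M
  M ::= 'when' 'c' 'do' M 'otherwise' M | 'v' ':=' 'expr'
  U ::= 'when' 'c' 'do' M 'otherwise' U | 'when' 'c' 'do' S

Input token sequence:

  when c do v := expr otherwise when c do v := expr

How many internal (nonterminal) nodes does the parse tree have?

[S [U when c do [M v := expr] otherwise [U when c do [S [M v := expr]]]]]

6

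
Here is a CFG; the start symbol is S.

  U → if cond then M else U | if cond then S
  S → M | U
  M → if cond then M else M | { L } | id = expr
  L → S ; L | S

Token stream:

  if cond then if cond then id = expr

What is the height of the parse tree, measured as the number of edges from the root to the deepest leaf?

6

[S [U if cond then [S [U if cond then [S [M id = expr]]]]]]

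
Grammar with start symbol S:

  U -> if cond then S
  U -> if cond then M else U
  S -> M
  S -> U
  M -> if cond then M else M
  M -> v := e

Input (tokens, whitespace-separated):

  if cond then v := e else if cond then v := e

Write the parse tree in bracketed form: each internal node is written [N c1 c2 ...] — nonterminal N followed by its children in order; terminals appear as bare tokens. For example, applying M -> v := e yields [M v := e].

S
U
if cond then M else U
if cond then v := e else U
if cond then v := e else if cond then S
if cond then v := e else if cond then M
if cond then v := e else if cond then v := e

[S [U if cond then [M v := e] else [U if cond then [S [M v := e]]]]]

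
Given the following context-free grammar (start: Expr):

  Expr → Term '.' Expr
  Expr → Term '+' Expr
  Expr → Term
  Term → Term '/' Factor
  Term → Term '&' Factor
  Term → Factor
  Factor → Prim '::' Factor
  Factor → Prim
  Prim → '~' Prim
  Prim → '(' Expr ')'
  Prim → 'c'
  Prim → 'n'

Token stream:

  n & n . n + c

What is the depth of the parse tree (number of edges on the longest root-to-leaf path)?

6

[Expr [Term [Term [Factor [Prim n]]] & [Factor [Prim n]]] . [Expr [Term [Factor [Prim n]]] + [Expr [Term [Factor [Prim c]]]]]]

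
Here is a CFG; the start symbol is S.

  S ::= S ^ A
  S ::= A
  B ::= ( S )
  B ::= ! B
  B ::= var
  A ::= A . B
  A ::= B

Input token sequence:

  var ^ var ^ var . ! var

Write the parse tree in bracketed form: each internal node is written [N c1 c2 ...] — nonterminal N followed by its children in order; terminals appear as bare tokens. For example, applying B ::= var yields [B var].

[S [S [S [A [B var]]] ^ [A [B var]]] ^ [A [A [B var]] . [B ! [B var]]]]

S
S ^ A
S ^ A ^ A
A ^ A ^ A
B ^ A ^ A
var ^ A ^ A
var ^ B ^ A
var ^ var ^ A
var ^ var ^ A . B
var ^ var ^ B . B
var ^ var ^ var . B
var ^ var ^ var . ! B
var ^ var ^ var . ! var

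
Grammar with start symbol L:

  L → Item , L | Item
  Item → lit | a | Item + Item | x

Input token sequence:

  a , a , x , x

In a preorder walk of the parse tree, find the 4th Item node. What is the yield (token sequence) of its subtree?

x

[L [Item a] , [L [Item a] , [L [Item x] , [L [Item x]]]]]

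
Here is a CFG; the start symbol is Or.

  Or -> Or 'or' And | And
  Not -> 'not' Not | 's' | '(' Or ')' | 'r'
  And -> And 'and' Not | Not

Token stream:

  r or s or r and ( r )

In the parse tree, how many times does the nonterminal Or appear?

[Or [Or [Or [And [Not r]]] or [And [Not s]]] or [And [And [Not r]] and [Not ( [Or [And [Not r]]] )]]]

4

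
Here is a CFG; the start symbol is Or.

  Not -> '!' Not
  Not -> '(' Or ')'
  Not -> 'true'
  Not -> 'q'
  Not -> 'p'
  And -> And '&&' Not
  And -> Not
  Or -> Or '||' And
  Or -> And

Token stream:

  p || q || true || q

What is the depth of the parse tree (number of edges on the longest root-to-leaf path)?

6

[Or [Or [Or [Or [And [Not p]]] || [And [Not q]]] || [And [Not true]]] || [And [Not q]]]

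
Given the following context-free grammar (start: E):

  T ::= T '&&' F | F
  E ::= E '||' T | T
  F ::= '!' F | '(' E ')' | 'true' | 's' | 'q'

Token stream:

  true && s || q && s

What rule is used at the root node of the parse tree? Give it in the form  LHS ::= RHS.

[E [E [T [T [F true]] && [F s]]] || [T [T [F q]] && [F s]]]

E ::= E '||' T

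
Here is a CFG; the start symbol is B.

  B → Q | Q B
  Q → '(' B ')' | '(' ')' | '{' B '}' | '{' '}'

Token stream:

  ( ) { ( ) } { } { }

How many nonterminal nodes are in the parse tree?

[B [Q ( )] [B [Q { [B [Q ( )]] }] [B [Q { }] [B [Q { }]]]]]

10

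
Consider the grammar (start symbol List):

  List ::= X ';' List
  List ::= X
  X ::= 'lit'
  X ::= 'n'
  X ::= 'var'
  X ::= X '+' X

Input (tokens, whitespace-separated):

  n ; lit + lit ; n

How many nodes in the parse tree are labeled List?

3

[List [X n] ; [List [X [X lit] + [X lit]] ; [List [X n]]]]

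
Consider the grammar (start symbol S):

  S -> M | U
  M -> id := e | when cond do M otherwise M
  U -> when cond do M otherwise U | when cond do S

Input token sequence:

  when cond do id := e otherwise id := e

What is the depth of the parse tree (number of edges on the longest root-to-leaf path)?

3

[S [M when cond do [M id := e] otherwise [M id := e]]]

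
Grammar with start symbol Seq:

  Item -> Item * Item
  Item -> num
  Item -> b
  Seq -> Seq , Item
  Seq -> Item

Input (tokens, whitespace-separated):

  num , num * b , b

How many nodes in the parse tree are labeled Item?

5

[Seq [Seq [Seq [Item num]] , [Item [Item num] * [Item b]]] , [Item b]]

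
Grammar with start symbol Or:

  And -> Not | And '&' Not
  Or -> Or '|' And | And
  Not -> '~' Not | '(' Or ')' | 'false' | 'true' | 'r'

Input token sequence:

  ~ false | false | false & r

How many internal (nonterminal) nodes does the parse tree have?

[Or [Or [Or [And [Not ~ [Not false]]]] | [And [Not false]]] | [And [And [Not false]] & [Not r]]]

12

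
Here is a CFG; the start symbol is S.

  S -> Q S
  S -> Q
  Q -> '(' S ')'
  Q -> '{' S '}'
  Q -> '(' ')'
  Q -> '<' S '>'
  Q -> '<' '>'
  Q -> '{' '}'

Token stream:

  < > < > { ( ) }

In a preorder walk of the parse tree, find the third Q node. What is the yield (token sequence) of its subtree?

[S [Q < >] [S [Q < >] [S [Q { [S [Q ( )]] }]]]]

{ ( ) }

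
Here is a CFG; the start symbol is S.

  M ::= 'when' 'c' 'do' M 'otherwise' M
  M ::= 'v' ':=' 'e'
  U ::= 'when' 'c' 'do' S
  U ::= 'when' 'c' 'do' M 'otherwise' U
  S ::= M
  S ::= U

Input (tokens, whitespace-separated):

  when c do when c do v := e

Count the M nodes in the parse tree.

[S [U when c do [S [U when c do [S [M v := e]]]]]]

1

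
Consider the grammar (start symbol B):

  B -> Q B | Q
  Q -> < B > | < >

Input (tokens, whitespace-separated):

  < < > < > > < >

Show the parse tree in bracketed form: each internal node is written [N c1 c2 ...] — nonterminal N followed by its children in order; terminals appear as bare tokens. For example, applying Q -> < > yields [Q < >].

B
Q B
< B > B
< Q B > B
< < > B > B
< < > Q > B
< < > < > > B
< < > < > > Q
< < > < > > < >

[B [Q < [B [Q < >] [B [Q < >]]] >] [B [Q < >]]]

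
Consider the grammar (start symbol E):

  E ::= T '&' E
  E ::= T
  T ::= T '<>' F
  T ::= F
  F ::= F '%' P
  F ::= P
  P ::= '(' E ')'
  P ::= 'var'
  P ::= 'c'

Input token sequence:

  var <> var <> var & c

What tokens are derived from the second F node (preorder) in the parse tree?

var

[E [T [T [T [F [P var]]] <> [F [P var]]] <> [F [P var]]] & [E [T [F [P c]]]]]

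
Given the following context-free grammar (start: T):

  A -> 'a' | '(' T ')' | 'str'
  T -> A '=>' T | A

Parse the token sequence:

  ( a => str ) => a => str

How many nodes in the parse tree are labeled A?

5

[T [A ( [T [A a] => [T [A str]]] )] => [T [A a] => [T [A str]]]]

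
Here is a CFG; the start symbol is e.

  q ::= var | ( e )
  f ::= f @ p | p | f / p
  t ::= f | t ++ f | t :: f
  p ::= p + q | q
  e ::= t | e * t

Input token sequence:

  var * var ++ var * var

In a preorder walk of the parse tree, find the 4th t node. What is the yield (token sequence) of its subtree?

var

[e [e [e [t [f [p [q var]]]]] * [t [t [f [p [q var]]]] ++ [f [p [q var]]]]] * [t [f [p [q var]]]]]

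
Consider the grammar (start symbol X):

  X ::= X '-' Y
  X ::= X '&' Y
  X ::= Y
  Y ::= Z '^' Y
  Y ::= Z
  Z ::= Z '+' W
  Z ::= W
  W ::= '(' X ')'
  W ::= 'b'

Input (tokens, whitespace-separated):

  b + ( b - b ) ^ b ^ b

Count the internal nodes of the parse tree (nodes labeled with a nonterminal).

20

[X [Y [Z [Z [W b]] + [W ( [X [X [Y [Z [W b]]]] - [Y [Z [W b]]]] )]] ^ [Y [Z [W b]] ^ [Y [Z [W b]]]]]]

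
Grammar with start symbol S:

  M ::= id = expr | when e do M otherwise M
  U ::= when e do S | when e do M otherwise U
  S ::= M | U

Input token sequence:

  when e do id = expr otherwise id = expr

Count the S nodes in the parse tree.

1

[S [M when e do [M id = expr] otherwise [M id = expr]]]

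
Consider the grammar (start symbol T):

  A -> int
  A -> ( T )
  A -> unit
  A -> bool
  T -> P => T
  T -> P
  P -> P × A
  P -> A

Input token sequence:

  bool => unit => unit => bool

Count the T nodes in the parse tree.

[T [P [A bool]] => [T [P [A unit]] => [T [P [A unit]] => [T [P [A bool]]]]]]

4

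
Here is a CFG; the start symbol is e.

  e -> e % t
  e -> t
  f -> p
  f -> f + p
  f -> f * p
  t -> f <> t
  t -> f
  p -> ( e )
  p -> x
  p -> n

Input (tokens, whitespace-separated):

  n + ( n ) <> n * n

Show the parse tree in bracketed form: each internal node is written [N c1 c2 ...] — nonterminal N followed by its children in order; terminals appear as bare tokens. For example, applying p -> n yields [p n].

[e [t [f [f [p n]] + [p ( [e [t [f [p n]]]] )]] <> [t [f [f [p n]] * [p n]]]]]

e
t
f <> t
f + p <> t
p + p <> t
n + p <> t
n + ( e ) <> t
n + ( t ) <> t
n + ( f ) <> t
n + ( p ) <> t
n + ( n ) <> t
n + ( n ) <> f
n + ( n ) <> f * p
n + ( n ) <> p * p
n + ( n ) <> n * p
n + ( n ) <> n * n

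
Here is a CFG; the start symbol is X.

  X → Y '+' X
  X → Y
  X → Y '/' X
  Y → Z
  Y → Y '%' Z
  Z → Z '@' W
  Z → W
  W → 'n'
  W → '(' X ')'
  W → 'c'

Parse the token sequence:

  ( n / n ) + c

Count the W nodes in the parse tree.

[X [Y [Z [W ( [X [Y [Z [W n]]] / [X [Y [Z [W n]]]]] )]]] + [X [Y [Z [W c]]]]]

4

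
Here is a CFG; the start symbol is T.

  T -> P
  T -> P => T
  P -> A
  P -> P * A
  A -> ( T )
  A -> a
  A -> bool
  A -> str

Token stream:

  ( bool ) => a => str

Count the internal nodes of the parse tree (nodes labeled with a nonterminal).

[T [P [A ( [T [P [A bool]]] )]] => [T [P [A a]] => [T [P [A str]]]]]

12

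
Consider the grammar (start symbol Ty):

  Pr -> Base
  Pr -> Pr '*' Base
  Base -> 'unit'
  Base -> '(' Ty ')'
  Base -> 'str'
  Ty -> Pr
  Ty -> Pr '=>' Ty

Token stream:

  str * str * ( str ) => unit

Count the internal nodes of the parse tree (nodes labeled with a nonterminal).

13

[Ty [Pr [Pr [Pr [Base str]] * [Base str]] * [Base ( [Ty [Pr [Base str]]] )]] => [Ty [Pr [Base unit]]]]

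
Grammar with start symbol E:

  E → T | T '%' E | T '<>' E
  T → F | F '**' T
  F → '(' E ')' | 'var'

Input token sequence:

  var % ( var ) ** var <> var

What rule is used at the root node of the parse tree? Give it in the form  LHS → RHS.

E → T '%' E

[E [T [F var]] % [E [T [F ( [E [T [F var]]] )] ** [T [F var]]] <> [E [T [F var]]]]]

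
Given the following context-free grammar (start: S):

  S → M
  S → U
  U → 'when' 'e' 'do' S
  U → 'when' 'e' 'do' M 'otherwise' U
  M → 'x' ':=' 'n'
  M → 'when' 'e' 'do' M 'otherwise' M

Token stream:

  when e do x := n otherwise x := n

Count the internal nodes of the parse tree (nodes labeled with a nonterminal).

4

[S [M when e do [M x := n] otherwise [M x := n]]]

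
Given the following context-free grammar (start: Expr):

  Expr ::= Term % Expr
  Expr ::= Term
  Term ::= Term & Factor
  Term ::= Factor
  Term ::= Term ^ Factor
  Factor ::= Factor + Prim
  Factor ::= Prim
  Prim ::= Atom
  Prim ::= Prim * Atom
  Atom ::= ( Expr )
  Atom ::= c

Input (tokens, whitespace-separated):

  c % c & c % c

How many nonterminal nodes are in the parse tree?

19

[Expr [Term [Factor [Prim [Atom c]]]] % [Expr [Term [Term [Factor [Prim [Atom c]]]] & [Factor [Prim [Atom c]]]] % [Expr [Term [Factor [Prim [Atom c]]]]]]]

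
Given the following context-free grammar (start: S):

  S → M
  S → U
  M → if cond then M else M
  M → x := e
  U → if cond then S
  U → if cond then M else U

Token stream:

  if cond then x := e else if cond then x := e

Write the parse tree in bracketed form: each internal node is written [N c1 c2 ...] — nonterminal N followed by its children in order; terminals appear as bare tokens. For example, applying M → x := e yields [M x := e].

S
U
if cond then M else U
if cond then x := e else U
if cond then x := e else if cond then S
if cond then x := e else if cond then M
if cond then x := e else if cond then x := e

[S [U if cond then [M x := e] else [U if cond then [S [M x := e]]]]]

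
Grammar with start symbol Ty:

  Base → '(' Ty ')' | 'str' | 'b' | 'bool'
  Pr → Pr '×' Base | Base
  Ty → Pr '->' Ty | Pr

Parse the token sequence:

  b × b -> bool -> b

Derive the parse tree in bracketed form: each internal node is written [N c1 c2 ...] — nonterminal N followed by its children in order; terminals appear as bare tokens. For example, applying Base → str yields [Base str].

[Ty [Pr [Pr [Base b]] × [Base b]] -> [Ty [Pr [Base bool]] -> [Ty [Pr [Base b]]]]]

Ty
Pr -> Ty
Pr × Base -> Ty
Base × Base -> Ty
b × Base -> Ty
b × b -> Ty
b × b -> Pr -> Ty
b × b -> Base -> Ty
b × b -> bool -> Ty
b × b -> bool -> Pr
b × b -> bool -> Base
b × b -> bool -> b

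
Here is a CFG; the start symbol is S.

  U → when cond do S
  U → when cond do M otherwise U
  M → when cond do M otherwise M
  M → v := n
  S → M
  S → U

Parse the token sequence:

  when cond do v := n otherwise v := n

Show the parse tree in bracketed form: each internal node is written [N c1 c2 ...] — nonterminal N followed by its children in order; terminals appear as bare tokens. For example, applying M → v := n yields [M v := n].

S
M
when cond do M otherwise M
when cond do v := n otherwise M
when cond do v := n otherwise v := n

[S [M when cond do [M v := n] otherwise [M v := n]]]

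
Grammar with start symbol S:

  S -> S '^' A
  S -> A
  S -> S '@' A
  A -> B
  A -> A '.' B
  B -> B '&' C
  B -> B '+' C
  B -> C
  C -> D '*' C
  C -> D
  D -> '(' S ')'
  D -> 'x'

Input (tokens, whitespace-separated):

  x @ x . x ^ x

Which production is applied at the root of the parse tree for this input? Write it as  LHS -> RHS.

S -> S '^' A

[S [S [S [A [B [C [D x]]]]] @ [A [A [B [C [D x]]]] . [B [C [D x]]]]] ^ [A [B [C [D x]]]]]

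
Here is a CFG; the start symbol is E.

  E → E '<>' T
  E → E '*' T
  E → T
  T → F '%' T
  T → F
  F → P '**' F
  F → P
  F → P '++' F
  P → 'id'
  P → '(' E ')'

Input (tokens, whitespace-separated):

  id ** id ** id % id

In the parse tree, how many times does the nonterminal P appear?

[E [T [F [P id] ** [F [P id] ** [F [P id]]]] % [T [F [P id]]]]]

4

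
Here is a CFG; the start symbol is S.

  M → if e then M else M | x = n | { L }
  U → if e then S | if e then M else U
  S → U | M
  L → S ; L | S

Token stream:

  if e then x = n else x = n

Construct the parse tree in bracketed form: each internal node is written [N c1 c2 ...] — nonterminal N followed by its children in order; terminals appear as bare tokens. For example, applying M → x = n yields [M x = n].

[S [M if e then [M x = n] else [M x = n]]]

S
M
if e then M else M
if e then x = n else M
if e then x = n else x = n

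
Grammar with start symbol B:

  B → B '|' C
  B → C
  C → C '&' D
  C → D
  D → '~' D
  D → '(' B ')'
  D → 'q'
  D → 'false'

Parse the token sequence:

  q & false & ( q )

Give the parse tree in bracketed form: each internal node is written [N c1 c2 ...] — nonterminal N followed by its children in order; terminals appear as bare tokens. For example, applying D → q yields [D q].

B
C
C & D
C & D & D
D & D & D
q & D & D
q & false & D
q & false & ( B )
q & false & ( C )
q & false & ( D )
q & false & ( q )

[B [C [C [C [D q]] & [D false]] & [D ( [B [C [D q]]] )]]]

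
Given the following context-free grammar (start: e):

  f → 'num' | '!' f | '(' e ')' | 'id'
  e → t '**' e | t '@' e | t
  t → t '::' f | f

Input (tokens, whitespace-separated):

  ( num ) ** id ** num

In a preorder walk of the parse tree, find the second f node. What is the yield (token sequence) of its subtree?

num

[e [t [f ( [e [t [f num]]] )]] ** [e [t [f id]] ** [e [t [f num]]]]]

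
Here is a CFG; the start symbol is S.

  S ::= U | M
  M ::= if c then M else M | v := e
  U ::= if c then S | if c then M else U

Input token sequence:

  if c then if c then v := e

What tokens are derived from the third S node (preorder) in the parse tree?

[S [U if c then [S [U if c then [S [M v := e]]]]]]

v := e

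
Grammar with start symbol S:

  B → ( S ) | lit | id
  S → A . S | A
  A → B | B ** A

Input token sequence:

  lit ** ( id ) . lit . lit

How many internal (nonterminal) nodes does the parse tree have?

14

[S [A [B lit] ** [A [B ( [S [A [B id]]] )]]] . [S [A [B lit]] . [S [A [B lit]]]]]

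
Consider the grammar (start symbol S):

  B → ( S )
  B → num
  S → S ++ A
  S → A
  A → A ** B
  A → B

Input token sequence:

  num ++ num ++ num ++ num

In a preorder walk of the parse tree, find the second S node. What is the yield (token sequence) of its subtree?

[S [S [S [S [A [B num]]] ++ [A [B num]]] ++ [A [B num]]] ++ [A [B num]]]

num ++ num ++ num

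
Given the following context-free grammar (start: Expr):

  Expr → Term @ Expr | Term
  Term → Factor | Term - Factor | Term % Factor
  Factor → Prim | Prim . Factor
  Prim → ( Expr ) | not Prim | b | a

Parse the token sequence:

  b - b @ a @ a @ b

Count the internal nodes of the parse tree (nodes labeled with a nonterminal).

[Expr [Term [Term [Factor [Prim b]]] - [Factor [Prim b]]] @ [Expr [Term [Factor [Prim a]]] @ [Expr [Term [Factor [Prim a]]] @ [Expr [Term [Factor [Prim b]]]]]]]

19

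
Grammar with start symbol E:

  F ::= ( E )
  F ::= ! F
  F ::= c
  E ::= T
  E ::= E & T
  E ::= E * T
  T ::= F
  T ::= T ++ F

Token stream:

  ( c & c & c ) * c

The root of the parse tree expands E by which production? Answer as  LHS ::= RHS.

[E [E [T [F ( [E [E [E [T [F c]]] & [T [F c]]] & [T [F c]]] )]]] * [T [F c]]]

E ::= E * T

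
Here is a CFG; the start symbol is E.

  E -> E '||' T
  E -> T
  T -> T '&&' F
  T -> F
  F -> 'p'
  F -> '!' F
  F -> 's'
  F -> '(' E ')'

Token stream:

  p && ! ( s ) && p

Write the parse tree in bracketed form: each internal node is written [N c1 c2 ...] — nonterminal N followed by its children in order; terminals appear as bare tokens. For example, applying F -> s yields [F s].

[E [T [T [T [F p]] && [F ! [F ( [E [T [F s]]] )]]] && [F p]]]

E
T
T && F
T && F && F
F && F && F
p && F && F
p && ! F && F
p && ! ( E ) && F
p && ! ( T ) && F
p && ! ( F ) && F
p && ! ( s ) && F
p && ! ( s ) && p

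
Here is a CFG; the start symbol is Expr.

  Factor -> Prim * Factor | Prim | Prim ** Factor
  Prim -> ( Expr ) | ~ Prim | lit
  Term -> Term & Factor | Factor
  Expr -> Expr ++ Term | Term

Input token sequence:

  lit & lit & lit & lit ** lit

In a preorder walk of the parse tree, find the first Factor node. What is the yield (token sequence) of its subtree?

lit

[Expr [Term [Term [Term [Term [Factor [Prim lit]]] & [Factor [Prim lit]]] & [Factor [Prim lit]]] & [Factor [Prim lit] ** [Factor [Prim lit]]]]]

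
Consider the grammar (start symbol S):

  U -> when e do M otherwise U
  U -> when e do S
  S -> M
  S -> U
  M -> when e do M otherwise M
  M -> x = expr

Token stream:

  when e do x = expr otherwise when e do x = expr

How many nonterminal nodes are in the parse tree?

[S [U when e do [M x = expr] otherwise [U when e do [S [M x = expr]]]]]

6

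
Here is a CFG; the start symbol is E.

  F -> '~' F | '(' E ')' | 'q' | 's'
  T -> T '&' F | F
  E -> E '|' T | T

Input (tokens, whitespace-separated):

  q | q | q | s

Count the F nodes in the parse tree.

4

[E [E [E [E [T [F q]]] | [T [F q]]] | [T [F q]]] | [T [F s]]]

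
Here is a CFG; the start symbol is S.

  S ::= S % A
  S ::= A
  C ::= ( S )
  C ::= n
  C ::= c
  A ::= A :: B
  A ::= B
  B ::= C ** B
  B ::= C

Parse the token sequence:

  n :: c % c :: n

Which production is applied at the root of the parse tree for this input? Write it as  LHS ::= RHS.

[S [S [A [A [B [C n]]] :: [B [C c]]]] % [A [A [B [C c]]] :: [B [C n]]]]

S ::= S % A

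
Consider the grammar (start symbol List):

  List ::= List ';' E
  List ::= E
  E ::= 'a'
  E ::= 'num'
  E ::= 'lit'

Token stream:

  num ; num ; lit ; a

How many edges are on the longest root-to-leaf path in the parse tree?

5

[List [List [List [List [E num]] ; [E num]] ; [E lit]] ; [E a]]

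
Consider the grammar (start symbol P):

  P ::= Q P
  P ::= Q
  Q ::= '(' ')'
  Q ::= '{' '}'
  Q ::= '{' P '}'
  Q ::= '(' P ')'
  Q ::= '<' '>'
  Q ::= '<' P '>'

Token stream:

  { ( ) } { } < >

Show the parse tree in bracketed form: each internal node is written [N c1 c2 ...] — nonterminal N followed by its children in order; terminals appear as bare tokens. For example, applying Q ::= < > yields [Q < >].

[P [Q { [P [Q ( )]] }] [P [Q { }] [P [Q < >]]]]

P
Q P
{ P } P
{ Q } P
{ ( ) } P
{ ( ) } Q P
{ ( ) } { } P
{ ( ) } { } Q
{ ( ) } { } < >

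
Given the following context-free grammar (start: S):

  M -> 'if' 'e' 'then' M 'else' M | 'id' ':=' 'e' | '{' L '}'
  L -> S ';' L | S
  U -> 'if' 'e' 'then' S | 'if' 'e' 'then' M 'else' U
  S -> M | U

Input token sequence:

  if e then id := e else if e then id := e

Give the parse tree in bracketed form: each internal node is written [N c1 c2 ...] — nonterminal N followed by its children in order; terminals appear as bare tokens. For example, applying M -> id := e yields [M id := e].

[S [U if e then [M id := e] else [U if e then [S [M id := e]]]]]

S
U
if e then M else U
if e then id := e else U
if e then id := e else if e then S
if e then id := e else if e then M
if e then id := e else if e then id := e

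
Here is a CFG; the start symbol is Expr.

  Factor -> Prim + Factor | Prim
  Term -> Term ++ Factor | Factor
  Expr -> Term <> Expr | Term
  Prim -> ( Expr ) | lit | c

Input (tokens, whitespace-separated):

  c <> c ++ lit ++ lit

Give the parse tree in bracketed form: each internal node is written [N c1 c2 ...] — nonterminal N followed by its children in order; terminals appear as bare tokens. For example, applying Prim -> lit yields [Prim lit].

[Expr [Term [Factor [Prim c]]] <> [Expr [Term [Term [Term [Factor [Prim c]]] ++ [Factor [Prim lit]]] ++ [Factor [Prim lit]]]]]

Expr
Term <> Expr
Factor <> Expr
Prim <> Expr
c <> Expr
c <> Term
c <> Term ++ Factor
c <> Term ++ Factor ++ Factor
c <> Factor ++ Factor ++ Factor
c <> Prim ++ Factor ++ Factor
c <> c ++ Factor ++ Factor
c <> c ++ Prim ++ Factor
c <> c ++ lit ++ Factor
c <> c ++ lit ++ Prim
c <> c ++ lit ++ lit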